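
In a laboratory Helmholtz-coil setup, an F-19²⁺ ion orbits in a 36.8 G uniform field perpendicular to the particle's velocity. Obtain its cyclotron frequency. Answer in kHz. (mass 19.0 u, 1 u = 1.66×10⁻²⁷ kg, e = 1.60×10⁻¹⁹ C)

f = qB/(2πm) = (2×1.60×10^-19)(3.68×10^-3) / [2π(3.15×10^-26)] = 5940 Hz.

f ≈ 5.94 kHz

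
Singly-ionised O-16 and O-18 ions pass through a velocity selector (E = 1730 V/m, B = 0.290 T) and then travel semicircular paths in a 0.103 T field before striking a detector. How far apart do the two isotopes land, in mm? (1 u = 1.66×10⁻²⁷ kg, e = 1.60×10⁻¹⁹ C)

Both emerge at v = E/B₁ = 5970 m/s.
r = mv/(qB₂), so r₁ = 9.614×10^-3 m and r₂ = 0.01082 m, giving Δr = 1.20×10^-3 m.
After a semicircle each ion lands a diameter 2r from the entry slit, so the separation is 2Δr = 2.40×10^-3 m.

Δd ≈ 2.40 mm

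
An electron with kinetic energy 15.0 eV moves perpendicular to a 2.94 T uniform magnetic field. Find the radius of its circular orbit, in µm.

Convert the energy: K = 15.0 eV = 2.40×10^-18 J.
v = √(2K/m) = √(2·2.40×10^-18/9.11×10^-31) = 2.30×10^6 m/s.
r = mv/(qB) = (9.11×10^-31)(2.30×10^6) / [(1×1.60×10^-19)(2.94)] = 4.45×10^-6 m.

r ≈ 4.45 µm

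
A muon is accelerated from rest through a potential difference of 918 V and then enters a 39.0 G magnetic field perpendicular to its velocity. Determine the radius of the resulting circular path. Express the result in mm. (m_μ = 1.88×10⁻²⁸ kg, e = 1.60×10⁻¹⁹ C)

r ≈ 377 mm

The kinetic energy gained is K = qV = (1×1.60×10^-19)(918) = 1.47×10^-16 J.
v = √(2K/m) = 1.25×10^6 m/s.
r = mv/(qB) = (1.88×10^-28)(1.25×10^6) / [(1×1.60×10^-19)(3.90×10^-3)] = 0.377 m.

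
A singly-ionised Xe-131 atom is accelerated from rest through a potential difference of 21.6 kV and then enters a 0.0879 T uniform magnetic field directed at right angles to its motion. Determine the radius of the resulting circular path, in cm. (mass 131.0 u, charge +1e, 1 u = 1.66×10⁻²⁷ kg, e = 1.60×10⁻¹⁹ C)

The kinetic energy gained is K = qV = (1×1.60×10^-19)(2.16×10^4) = 3.46×10^-15 J.
v = √(2K/m) = 1.78×10^5 m/s.
r = mv/(qB) = (2.17×10^-25)(1.78×10^5) / [(1×1.60×10^-19)(0.0879)] = 2.76 m.

r ≈ 276 cm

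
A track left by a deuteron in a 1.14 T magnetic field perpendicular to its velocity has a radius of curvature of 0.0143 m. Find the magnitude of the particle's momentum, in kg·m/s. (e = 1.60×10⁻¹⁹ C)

Since qvB = mv²/r, the momentum p = mv = qBr.
p = (1×1.60×10^-19)(1.14)(0.0143) = 2.61×10^-21 kg·m/s.

p ≈ 2.61×10^-21 kg·m/s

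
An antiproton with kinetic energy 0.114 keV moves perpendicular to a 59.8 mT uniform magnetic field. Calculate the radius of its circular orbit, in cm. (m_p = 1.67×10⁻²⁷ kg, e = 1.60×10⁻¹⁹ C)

r ≈ 2.58 cm

Convert the energy: K = 0.114 keV = 1.82×10^-17 J.
v = √(2K/m) = √(2·1.82×10^-17/1.67×10^-27) = 1.48×10^5 m/s.
r = mv/(qB) = (1.67×10^-27)(1.48×10^5) / [(1×1.60×10^-19)(0.0598)] = 0.0258 m.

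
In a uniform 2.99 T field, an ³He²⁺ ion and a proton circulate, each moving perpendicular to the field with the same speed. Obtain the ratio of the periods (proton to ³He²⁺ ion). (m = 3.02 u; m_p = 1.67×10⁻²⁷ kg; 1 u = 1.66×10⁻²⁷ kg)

ratio ≈ 0.666

T = 2πm/(qB) is independent of speed, so T₂/T₁ = (m₂/q₂)/(m₁/q₁).
T_{proton}/T_{³He²⁺ ion} = (1.67×10^-27/1e) / (5.01×10^-27/2e) = 0.666.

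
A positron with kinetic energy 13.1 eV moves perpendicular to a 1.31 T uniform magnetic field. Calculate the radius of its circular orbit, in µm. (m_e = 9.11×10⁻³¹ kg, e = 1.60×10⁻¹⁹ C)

r ≈ 9.32 µm

Convert the energy: K = 13.1 eV = 2.10×10^-18 J.
v = √(2K/m) = √(2·2.10×10^-18/9.11×10^-31) = 2.15×10^6 m/s.
r = mv/(qB) = (9.11×10^-31)(2.15×10^6) / [(1×1.60×10^-19)(1.31)] = 9.32×10^-6 m.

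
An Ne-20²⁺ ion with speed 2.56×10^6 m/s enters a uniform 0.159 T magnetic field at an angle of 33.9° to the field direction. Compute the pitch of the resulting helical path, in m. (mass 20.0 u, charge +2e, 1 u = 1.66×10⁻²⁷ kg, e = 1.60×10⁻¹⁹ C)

pitch ≈ 8.71 m

The velocity component along B is v∥ = v cos33.9° = 2.12×10^6 m/s.
The cyclotron period T = 2πm/(qB) = 4.10×10^-6 s is set by m, q, B alone.
Pitch = v∥·T = (2.12×10^6)(4.10×10^-6) = 8.71 m.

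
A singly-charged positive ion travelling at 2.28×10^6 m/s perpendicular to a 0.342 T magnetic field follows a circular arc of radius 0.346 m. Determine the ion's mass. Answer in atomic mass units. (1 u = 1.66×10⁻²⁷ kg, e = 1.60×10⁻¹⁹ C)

m ≈ 5.00 u

qvB = mv²/r ⇒ m = qBr/v.
m = (1×1.60×10^-19)(0.342)(0.346) / (2.28×10^6) = 8.30×10^-27 kg = 5.00 u.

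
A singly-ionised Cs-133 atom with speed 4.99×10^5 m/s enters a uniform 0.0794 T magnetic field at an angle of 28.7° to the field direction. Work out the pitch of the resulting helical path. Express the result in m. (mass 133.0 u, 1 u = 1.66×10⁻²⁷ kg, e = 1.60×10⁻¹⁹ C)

The velocity component along B is v∥ = v cos28.7° = 4.38×10^5 m/s.
The cyclotron period T = 2πm/(qB) = 1.09×10^-4 s is set by m, q, B alone.
Pitch = v∥·T = (4.38×10^5)(1.09×10^-4) = 47.8 m.

pitch ≈ 47.8 m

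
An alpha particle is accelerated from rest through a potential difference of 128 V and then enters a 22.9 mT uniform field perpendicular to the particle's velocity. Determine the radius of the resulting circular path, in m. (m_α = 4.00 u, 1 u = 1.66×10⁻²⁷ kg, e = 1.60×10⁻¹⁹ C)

r ≈ 0.101 m

The kinetic energy gained is K = qV = (2×1.60×10^-19)(128) = 4.10×10^-17 J.
v = √(2K/m) = 1.11×10^5 m/s.
r = mv/(qB) = (6.64×10^-27)(1.11×10^5) / [(2×1.60×10^-19)(0.0229)] = 0.101 m.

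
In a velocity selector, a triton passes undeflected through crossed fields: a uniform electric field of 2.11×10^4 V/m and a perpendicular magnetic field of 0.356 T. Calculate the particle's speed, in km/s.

v ≈ 59.3 km/s

For zero net force, qE = qvB, so v = E/B.
v = (2.11×10^4) / (0.356) = 5.93×10^4 m/s.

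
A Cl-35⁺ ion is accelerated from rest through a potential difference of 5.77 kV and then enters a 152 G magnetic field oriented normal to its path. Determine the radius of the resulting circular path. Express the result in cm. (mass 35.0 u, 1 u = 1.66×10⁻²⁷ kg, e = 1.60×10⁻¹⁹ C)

The kinetic energy gained is K = qV = (1×1.60×10^-19)(5770) = 9.23×10^-16 J.
v = √(2K/m) = 1.78×10^5 m/s.
r = mv/(qB) = (5.81×10^-26)(1.78×10^5) / [(1×1.60×10^-19)(0.0152)] = 4.26 m.

r ≈ 426 cm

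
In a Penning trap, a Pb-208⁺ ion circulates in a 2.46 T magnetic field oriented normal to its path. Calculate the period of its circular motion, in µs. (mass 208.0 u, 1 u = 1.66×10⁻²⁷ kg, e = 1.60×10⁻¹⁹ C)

The cyclotron period is independent of speed: T = 2πm/(qB).
T = 2π(3.45×10^-25) / [(1×1.60×10^-19)(2.46)] = 5.51×10^-6 s.

T ≈ 5.51 µs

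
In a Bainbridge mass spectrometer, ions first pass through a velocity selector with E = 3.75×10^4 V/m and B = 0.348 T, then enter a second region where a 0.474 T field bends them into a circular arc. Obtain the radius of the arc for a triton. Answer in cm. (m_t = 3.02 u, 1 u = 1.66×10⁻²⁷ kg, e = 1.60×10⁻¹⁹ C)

r ≈ 0.712 cm

The selector passes v = E/B = 3.75×10^4/0.348 = 1.08×10^5 m/s.
In the deflection region, r = mv/(qB₂) = (5.01×10^-27)(1.08×10^5) / [(1×1.60×10^-19)(0.474)] = 7.12×10^-3 m.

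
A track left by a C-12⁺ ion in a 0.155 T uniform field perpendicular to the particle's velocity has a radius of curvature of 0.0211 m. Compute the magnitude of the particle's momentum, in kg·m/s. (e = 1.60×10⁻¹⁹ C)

p ≈ 5.23×10^-22 kg·m/s

Since qvB = mv²/r, the momentum p = mv = qBr.
p = (1×1.60×10^-19)(0.155)(0.0211) = 5.23×10^-22 kg·m/s.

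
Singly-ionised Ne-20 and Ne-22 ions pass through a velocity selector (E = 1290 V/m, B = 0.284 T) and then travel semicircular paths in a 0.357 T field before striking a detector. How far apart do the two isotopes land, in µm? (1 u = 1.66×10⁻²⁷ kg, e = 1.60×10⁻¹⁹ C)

Both emerge at v = E/B₁ = 4540 m/s.
r = mv/(qB₂), so r₁ = 2.640×10^-3 m and r₂ = 2.904×10^-3 m, giving Δr = 2.64×10^-4 m.
After a semicircle each ion lands a diameter 2r from the entry slit, so the separation is 2Δr = 5.28×10^-4 m.

Δd ≈ 528 µm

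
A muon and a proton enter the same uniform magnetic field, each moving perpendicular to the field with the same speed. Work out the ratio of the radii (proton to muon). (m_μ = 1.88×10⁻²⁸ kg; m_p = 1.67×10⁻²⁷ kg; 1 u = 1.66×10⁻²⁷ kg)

ratio ≈ 8.88

r = mv/(qB) ⇒ at equal v, r ∝ m/q.
r_{proton}/r_{muon} = 8.88.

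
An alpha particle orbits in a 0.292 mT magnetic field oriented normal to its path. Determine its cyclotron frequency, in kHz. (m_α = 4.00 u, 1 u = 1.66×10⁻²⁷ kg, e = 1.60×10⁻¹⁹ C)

f = qB/(2πm) = (2×1.60×10^-19)(2.92×10^-4) / [2π(6.64×10^-27)] = 2240 Hz.

f ≈ 2.24 kHz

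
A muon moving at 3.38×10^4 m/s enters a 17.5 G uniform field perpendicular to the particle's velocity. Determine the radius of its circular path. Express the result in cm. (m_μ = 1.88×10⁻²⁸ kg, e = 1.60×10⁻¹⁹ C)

The magnetic force provides the centripetal force: qvB = mv²/r, so r = mv/(qB).
r = (1.88×10^-28 kg)(3.38×10^4 m/s) / [(1×1.60×10^-19 C)(1.75×10^-3 T)] = 0.0227 m.

r ≈ 2.27 cm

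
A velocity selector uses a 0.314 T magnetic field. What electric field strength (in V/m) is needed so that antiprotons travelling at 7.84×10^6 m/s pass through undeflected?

qE = qvB ⇒ E = vB = (7.84×10^6)(0.314) = 2.46×10^6 V/m.

E ≈ 2.46×10^6 V/m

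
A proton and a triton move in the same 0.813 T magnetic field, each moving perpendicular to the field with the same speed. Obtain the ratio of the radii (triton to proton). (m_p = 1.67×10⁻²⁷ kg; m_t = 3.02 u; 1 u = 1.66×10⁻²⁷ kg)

ratio ≈ 3.00

r = mv/(qB) ⇒ at equal v, r ∝ m/q.
r_{triton}/r_{proton} = 3.00.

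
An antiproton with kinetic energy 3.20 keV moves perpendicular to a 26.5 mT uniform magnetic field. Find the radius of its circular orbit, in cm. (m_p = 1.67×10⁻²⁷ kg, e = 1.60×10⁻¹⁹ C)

r ≈ 30.8 cm

Convert the energy: K = 3.20 keV = 5.12×10^-16 J.
v = √(2K/m) = √(2·5.12×10^-16/1.67×10^-27) = 7.83×10^5 m/s.
r = mv/(qB) = (1.67×10^-27)(7.83×10^5) / [(1×1.60×10^-19)(0.0265)] = 0.308 m.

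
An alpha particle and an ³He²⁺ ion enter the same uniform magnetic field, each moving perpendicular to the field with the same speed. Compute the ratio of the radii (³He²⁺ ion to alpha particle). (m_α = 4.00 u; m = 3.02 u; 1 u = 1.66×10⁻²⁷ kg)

ratio ≈ 0.755

r = mv/(qB) ⇒ at equal v, r ∝ m/q.
r_{³He²⁺ ion}/r_{alpha particle} = 0.755.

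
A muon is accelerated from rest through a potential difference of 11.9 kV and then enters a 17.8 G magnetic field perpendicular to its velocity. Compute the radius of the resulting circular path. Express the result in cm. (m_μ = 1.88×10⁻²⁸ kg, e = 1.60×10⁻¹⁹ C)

r ≈ 297 cm

The kinetic energy gained is K = qV = (1×1.60×10^-19)(1.19×10^4) = 1.90×10^-15 J.
v = √(2K/m) = 4.50×10^6 m/s.
r = mv/(qB) = (1.88×10^-28)(4.50×10^6) / [(1×1.60×10^-19)(1.78×10^-3)] = 2.97 m.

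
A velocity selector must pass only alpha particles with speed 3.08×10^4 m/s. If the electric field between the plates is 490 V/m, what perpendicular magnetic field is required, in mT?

qE = qvB ⇒ B = E/v = (490) / (3.08×10^4) = 0.0159 T.

B ≈ 15.9 mT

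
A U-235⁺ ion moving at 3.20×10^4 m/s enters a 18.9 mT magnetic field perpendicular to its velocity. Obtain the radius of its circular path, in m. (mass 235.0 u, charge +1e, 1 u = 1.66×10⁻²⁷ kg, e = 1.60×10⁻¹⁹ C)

The magnetic force provides the centripetal force: qvB = mv²/r, so r = mv/(qB).
r = (3.90×10^-25 kg)(3.20×10^4 m/s) / [(1×1.60×10^-19 C)(0.0189 T)] = 4.13 m.

r ≈ 4.13 m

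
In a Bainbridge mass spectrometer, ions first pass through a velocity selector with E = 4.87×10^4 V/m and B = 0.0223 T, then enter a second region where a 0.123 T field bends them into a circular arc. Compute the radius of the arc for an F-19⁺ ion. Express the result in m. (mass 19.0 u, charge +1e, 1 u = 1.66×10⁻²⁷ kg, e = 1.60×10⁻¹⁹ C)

The selector passes v = E/B = 4.87×10^4/0.0223 = 2.18×10^6 m/s.
In the deflection region, r = mv/(qB₂) = (3.15×10^-26)(2.18×10^6) / [(1×1.60×10^-19)(0.123)] = 3.50 m.

r ≈ 3.50 m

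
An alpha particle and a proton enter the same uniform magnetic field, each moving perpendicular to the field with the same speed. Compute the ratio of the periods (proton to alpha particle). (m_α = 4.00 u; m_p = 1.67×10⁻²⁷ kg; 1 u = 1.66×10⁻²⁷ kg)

T = 2πm/(qB) is independent of speed, so T₂/T₁ = (m₂/q₂)/(m₁/q₁).
T_{proton}/T_{alpha particle} = (1.67×10^-27/1e) / (6.64×10^-27/2e) = 0.503.

ratio ≈ 0.503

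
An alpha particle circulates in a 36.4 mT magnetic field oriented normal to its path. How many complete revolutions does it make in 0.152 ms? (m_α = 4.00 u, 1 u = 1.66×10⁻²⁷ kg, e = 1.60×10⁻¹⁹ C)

T = 2πm/(qB) = 2π(6.64×10^-27) / [(2×1.60×10^-19)(0.0364)] = 3.5818×10^-6 s.
N = t/T = 1.52×10^-4 / 3.5818×10^-6 ≈ 42.44, so 42 complete revolutions.

N = 42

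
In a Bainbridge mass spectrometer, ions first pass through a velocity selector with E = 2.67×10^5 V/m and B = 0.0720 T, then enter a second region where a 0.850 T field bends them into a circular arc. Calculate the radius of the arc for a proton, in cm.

r ≈ 4.55 cm

The selector passes v = E/B = 2.67×10^5/0.0720 = 3.71×10^6 m/s.
In the deflection region, r = mv/(qB₂) = (1.67×10^-27)(3.71×10^6) / [(1×1.60×10^-19)(0.850)] = 0.0455 m.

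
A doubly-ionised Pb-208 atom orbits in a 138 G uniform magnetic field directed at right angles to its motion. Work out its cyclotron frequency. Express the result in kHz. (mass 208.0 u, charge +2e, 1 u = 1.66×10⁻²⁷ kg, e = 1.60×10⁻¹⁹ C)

f = qB/(2πm) = (2×1.60×10^-19)(0.0138) / [2π(3.45×10^-25)] = 2040 Hz.

f ≈ 2.04 kHz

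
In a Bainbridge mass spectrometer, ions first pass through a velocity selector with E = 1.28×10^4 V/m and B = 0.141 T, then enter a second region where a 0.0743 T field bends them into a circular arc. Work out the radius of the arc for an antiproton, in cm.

r ≈ 1.28 cm

The selector passes v = E/B = 1.28×10^4/0.141 = 9.08×10^4 m/s.
In the deflection region, r = mv/(qB₂) = (1.67×10^-27)(9.08×10^4) / [(1×1.60×10^-19)(0.0743)] = 0.0128 m.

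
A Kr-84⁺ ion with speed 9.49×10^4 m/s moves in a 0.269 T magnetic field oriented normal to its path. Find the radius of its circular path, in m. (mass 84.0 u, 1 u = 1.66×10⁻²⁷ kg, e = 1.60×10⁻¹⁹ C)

r ≈ 0.307 m

The magnetic force provides the centripetal force: qvB = mv²/r, so r = mv/(qB).
r = (1.39×10^-25 kg)(9.49×10^4 m/s) / [(1×1.60×10^-19 C)(0.269 T)] = 0.307 m.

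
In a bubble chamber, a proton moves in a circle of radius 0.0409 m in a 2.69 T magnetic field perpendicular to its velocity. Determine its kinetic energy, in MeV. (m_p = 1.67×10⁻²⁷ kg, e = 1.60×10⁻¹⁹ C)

v = qBr/m = (1×1.60×10^-19)(2.69)(0.0409) / (1.67×10^-27) = 1.05×10^7 m/s.
K = ½mv² = 0.5·(1.67×10^-27)·(1.05×10^7)² = 9.28×10^-14 J = 0.580 MeV.

K ≈ 0.580 MeV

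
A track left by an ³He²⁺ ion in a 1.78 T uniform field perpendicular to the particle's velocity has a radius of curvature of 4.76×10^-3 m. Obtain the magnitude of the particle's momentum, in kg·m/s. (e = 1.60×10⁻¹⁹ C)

Since qvB = mv²/r, the momentum p = mv = qBr.
p = (2×1.60×10^-19)(1.78)(4.76×10^-3) = 2.71×10^-21 kg·m/s.

p ≈ 2.71×10^-21 kg·m/s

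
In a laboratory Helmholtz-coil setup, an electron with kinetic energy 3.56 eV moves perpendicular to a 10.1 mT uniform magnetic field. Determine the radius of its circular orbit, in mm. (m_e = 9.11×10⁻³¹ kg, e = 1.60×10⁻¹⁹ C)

r ≈ 0.630 mm

Convert the energy: K = 3.56 eV = 5.70×10^-19 J.
v = √(2K/m) = √(2·5.70×10^-19/9.11×10^-31) = 1.12×10^6 m/s.
r = mv/(qB) = (9.11×10^-31)(1.12×10^6) / [(1×1.60×10^-19)(0.0101)] = 6.30×10^-4 m.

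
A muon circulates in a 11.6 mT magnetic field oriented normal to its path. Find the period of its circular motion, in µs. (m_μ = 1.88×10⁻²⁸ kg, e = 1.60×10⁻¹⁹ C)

T ≈ 0.636 µs

The cyclotron period is independent of speed: T = 2πm/(qB).
T = 2π(1.88×10^-28) / [(1×1.60×10^-19)(0.0116)] = 6.36×10^-7 s.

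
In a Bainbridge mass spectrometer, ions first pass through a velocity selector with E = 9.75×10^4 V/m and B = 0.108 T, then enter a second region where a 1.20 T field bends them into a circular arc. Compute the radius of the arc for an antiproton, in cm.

The selector passes v = E/B = 9.75×10^4/0.108 = 9.03×10^5 m/s.
In the deflection region, r = mv/(qB₂) = (1.67×10^-27)(9.03×10^5) / [(1×1.60×10^-19)(1.20)] = 7.85×10^-3 m.

r ≈ 0.785 cm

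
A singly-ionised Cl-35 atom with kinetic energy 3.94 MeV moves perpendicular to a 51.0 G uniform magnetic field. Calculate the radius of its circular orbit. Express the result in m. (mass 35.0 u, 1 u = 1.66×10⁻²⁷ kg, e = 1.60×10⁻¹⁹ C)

r ≈ 332 m

Convert the energy: K = 3.94 MeV = 6.30×10^-13 J.
v = √(2K/m) = √(2·6.30×10^-13/5.81×10^-26) = 4.66×10^6 m/s.
r = mv/(qB) = (5.81×10^-26)(4.66×10^6) / [(1×1.60×10^-19)(5.10×10^-3)] = 332 m.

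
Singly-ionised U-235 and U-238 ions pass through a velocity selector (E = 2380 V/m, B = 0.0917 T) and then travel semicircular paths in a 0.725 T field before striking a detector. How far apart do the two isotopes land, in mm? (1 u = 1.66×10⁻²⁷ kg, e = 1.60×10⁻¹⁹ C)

Both emerge at v = E/B₁ = 2.60×10^4 m/s.
r = mv/(qB₂), so r₁ = 0.08728 m and r₂ = 0.08840 m, giving Δr = 1.11×10^-3 m.
After a semicircle each ion lands a diameter 2r from the entry slit, so the separation is 2Δr = 2.23×10^-3 m.

Δd ≈ 2.23 mm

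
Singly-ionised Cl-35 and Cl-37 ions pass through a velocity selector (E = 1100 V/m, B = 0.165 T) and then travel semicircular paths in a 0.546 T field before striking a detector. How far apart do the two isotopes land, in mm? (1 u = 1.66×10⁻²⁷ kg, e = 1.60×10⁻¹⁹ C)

Δd ≈ 0.507 mm

Both emerge at v = E/B₁ = 6670 m/s.
r = mv/(qB₂), so r₁ = 4.434×10^-3 m and r₂ = 4.687×10^-3 m, giving Δr = 2.53×10^-4 m.
After a semicircle each ion lands a diameter 2r from the entry slit, so the separation is 2Δr = 5.07×10^-4 m.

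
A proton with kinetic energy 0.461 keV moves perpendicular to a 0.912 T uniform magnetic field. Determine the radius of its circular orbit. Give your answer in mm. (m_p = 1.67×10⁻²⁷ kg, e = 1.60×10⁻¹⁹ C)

Convert the energy: K = 0.461 keV = 7.38×10^-17 J.
v = √(2K/m) = √(2·7.38×10^-17/1.67×10^-27) = 2.97×10^5 m/s.
r = mv/(qB) = (1.67×10^-27)(2.97×10^5) / [(1×1.60×10^-19)(0.912)] = 3.40×10^-3 m.

r ≈ 3.40 mm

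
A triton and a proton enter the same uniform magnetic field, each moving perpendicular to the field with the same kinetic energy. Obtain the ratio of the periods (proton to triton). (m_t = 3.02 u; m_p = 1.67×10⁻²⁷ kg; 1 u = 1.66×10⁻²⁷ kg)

ratio ≈ 0.333

T = 2πm/(qB) is independent of speed, so T₂/T₁ = (m₂/q₂)/(m₁/q₁).
T_{proton}/T_{triton} = (1.67×10^-27/1e) / (5.01×10^-27/1e) = 0.333.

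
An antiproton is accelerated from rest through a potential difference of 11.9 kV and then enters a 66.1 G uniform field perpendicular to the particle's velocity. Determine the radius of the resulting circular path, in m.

The kinetic energy gained is K = qV = (1×1.60×10^-19)(1.19×10^4) = 1.90×10^-15 J.
v = √(2K/m) = 1.51×10^6 m/s.
r = mv/(qB) = (1.67×10^-27)(1.51×10^6) / [(1×1.60×10^-19)(6.61×10^-3)] = 2.38 m.

r ≈ 2.38 m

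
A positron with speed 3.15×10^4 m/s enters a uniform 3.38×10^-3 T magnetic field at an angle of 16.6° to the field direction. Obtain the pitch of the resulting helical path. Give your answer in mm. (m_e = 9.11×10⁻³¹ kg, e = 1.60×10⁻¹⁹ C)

pitch ≈ 0.320 mm

The velocity component along B is v∥ = v cos16.6° = 3.02×10^4 m/s.
The cyclotron period T = 2πm/(qB) = 1.06×10^-8 s is set by m, q, B alone.
Pitch = v∥·T = (3.02×10^4)(1.06×10^-8) = 3.20×10^-4 m.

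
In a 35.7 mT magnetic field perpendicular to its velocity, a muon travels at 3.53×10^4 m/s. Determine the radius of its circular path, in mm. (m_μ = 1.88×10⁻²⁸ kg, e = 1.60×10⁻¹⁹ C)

The magnetic force provides the centripetal force: qvB = mv²/r, so r = mv/(qB).
r = (1.88×10^-28 kg)(3.53×10^4 m/s) / [(1×1.60×10^-19 C)(0.0357 T)] = 1.16×10^-3 m.

r ≈ 1.16 mm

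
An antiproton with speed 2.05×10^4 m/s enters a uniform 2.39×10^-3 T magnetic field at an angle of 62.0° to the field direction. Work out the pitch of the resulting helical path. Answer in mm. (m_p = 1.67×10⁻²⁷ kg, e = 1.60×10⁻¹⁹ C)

pitch ≈ 264 mm

The velocity component along B is v∥ = v cos62.0° = 9620 m/s.
The cyclotron period T = 2πm/(qB) = 2.74×10^-5 s is set by m, q, B alone.
Pitch = v∥·T = (9620)(2.74×10^-5) = 0.264 m.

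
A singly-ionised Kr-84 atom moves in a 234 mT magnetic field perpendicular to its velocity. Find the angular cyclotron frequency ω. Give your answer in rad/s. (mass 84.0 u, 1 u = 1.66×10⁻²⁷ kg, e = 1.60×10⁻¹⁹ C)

ω = qB/m = (1×1.60×10^-19)(0.234) / (1.39×10^-25) = 2.69×10^5 rad/s.

ω ≈ 2.69×10^5 rad/s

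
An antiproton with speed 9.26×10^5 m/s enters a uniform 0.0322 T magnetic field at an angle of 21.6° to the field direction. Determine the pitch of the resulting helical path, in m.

pitch ≈ 1.75 m

The velocity component along B is v∥ = v cos21.6° = 8.61×10^5 m/s.
The cyclotron period T = 2πm/(qB) = 2.04×10^-6 s is set by m, q, B alone.
Pitch = v∥·T = (8.61×10^5)(2.04×10^-6) = 1.75 m.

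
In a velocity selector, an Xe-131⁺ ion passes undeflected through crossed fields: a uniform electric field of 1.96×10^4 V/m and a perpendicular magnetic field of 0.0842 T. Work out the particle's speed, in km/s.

For zero net force, qE = qvB, so v = E/B.
v = (1.96×10^4) / (0.0842) = 2.33×10^5 m/s.

v ≈ 233 km/s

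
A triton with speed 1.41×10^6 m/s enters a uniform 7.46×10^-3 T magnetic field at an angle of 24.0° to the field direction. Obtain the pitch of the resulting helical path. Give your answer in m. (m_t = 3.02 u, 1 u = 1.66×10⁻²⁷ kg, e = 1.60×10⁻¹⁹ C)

pitch ≈ 34.0 m

The velocity component along B is v∥ = v cos24.0° = 1.29×10^6 m/s.
The cyclotron period T = 2πm/(qB) = 2.64×10^-5 s is set by m, q, B alone.
Pitch = v∥·T = (1.29×10^6)(2.64×10^-5) = 34.0 m.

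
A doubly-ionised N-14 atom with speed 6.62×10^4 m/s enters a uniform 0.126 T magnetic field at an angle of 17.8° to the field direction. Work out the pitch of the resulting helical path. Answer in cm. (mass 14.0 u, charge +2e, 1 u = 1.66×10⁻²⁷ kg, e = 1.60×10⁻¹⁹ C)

The velocity component along B is v∥ = v cos17.8° = 6.30×10^4 m/s.
The cyclotron period T = 2πm/(qB) = 3.62×10^-6 s is set by m, q, B alone.
Pitch = v∥·T = (6.30×10^4)(3.62×10^-6) = 0.228 m.

pitch ≈ 22.8 cm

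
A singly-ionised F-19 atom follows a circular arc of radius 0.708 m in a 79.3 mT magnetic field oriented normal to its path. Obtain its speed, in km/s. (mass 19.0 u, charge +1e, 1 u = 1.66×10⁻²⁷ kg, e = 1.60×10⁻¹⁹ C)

v ≈ 285 km/s

From qvB = mv²/r, v = qBr/m.
v = (1×1.60×10^-19)(0.0793)(0.708) / (3.15×10^-26) = 2.85×10^5 m/s.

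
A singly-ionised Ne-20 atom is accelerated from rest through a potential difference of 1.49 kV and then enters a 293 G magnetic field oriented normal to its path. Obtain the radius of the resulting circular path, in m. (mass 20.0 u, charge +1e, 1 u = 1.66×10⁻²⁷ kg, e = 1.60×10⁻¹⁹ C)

r ≈ 0.849 m

The kinetic energy gained is K = qV = (1×1.60×10^-19)(1490) = 2.38×10^-16 J.
v = √(2K/m) = 1.20×10^5 m/s.
r = mv/(qB) = (3.32×10^-26)(1.20×10^5) / [(1×1.60×10^-19)(0.0293)] = 0.849 m.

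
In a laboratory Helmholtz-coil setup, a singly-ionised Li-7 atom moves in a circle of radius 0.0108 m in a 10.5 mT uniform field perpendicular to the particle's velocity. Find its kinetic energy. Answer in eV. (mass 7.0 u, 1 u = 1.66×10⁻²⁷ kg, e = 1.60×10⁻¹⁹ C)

v = qBr/m = (1×1.60×10^-19)(0.0105)(0.0108) / (1.16×10^-26) = 1560 m/s.
K = ½mv² = 0.5·(1.16×10^-26)·(1560)² = 1.42×10^-20 J = 0.0885 eV.

K ≈ 0.0885 eV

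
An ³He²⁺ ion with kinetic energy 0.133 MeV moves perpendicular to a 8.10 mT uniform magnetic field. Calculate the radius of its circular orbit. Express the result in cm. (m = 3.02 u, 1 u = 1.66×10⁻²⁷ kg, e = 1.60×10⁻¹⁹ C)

r ≈ 564 cm

Convert the energy: K = 0.133 MeV = 2.13×10^-14 J.
v = √(2K/m) = √(2·2.13×10^-14/5.01×10^-27) = 2.91×10^6 m/s.
r = mv/(qB) = (5.01×10^-27)(2.91×10^6) / [(2×1.60×10^-19)(8.10×10^-3)] = 5.64 m.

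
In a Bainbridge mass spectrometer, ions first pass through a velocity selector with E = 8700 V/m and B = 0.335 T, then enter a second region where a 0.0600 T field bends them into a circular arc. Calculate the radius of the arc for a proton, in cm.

r ≈ 0.452 cm

The selector passes v = E/B = 8700/0.335 = 2.60×10^4 m/s.
In the deflection region, r = mv/(qB₂) = (1.67×10^-27)(2.60×10^4) / [(1×1.60×10^-19)(0.0600)] = 4.52×10^-3 m.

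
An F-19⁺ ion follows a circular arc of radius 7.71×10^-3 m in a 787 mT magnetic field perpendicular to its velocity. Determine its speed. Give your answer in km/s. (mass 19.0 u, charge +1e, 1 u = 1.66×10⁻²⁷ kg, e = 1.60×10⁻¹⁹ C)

From qvB = mv²/r, v = qBr/m.
v = (1×1.60×10^-19)(0.787)(7.71×10^-3) / (3.15×10^-26) = 3.08×10^4 m/s.

v ≈ 30.8 km/s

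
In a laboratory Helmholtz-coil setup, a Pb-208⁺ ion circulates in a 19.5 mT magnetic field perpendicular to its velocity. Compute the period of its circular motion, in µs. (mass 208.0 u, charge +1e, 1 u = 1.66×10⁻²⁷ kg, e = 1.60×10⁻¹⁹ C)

The cyclotron period is independent of speed: T = 2πm/(qB).
T = 2π(3.45×10^-25) / [(1×1.60×10^-19)(0.0195)] = 6.95×10^-4 s.

T ≈ 695 µs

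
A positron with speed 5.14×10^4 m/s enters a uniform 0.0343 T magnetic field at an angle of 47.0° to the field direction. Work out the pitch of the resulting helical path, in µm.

pitch ≈ 36.6 µm

The velocity component along B is v∥ = v cos47.0° = 3.51×10^4 m/s.
The cyclotron period T = 2πm/(qB) = 1.04×10^-9 s is set by m, q, B alone.
Pitch = v∥·T = (3.51×10^4)(1.04×10^-9) = 3.66×10^-5 m.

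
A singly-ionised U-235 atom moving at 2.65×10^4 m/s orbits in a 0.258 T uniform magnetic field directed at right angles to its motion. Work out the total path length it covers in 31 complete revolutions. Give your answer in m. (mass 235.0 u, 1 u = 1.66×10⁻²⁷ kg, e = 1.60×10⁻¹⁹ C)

L ≈ 48.8 m

r = mv/(qB) = 0.250 m, so one revolution covers 2πr = 1.57 m.
In 31 revolutions: L = 31·2πr = 48.8 m.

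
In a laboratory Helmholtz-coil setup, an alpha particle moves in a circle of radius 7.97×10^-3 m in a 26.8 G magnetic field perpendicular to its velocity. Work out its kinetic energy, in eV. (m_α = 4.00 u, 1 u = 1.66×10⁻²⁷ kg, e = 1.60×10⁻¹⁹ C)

v = qBr/m = (2×1.60×10^-19)(2.68×10^-3)(7.97×10^-3) / (6.64×10^-27) = 1030 m/s.
K = ½mv² = 0.5·(6.64×10^-27)·(1030)² = 3.52×10^-21 J = 0.0220 eV.

K ≈ 0.0220 eV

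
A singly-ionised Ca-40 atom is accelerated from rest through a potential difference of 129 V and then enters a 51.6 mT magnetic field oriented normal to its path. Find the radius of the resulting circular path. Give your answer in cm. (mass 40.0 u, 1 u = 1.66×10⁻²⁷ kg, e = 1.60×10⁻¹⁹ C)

The kinetic energy gained is K = qV = (1×1.60×10^-19)(129) = 2.06×10^-17 J.
v = √(2K/m) = 2.49×10^4 m/s.
r = mv/(qB) = (6.64×10^-26)(2.49×10^4) / [(1×1.60×10^-19)(0.0516)] = 0.201 m.

r ≈ 20.1 cm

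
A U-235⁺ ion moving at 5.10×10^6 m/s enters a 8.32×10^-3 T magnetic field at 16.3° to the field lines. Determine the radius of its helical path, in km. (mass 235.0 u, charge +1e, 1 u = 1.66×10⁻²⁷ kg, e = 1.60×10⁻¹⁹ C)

r ≈ 0.419 km

Only the perpendicular component v⊥ = v sin16.3° = 1.43×10^6 m/s is bent by the field.
r = m v⊥ /(qB) = (3.90×10^-25)(1.43×10^6) / [(1×1.60×10^-19)(8.32×10^-3)] = 419 m.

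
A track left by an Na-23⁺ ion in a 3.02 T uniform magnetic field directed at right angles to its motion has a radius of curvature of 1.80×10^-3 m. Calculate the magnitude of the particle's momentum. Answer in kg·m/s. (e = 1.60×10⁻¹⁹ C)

p ≈ 8.70×10^-22 kg·m/s

Since qvB = mv²/r, the momentum p = mv = qBr.
p = (1×1.60×10^-19)(3.02)(1.80×10^-3) = 8.70×10^-22 kg·m/s.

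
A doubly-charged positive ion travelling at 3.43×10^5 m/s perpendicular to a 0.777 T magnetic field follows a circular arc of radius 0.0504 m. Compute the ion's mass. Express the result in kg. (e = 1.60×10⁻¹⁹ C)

qvB = mv²/r ⇒ m = qBr/v.
m = (2×1.60×10^-19)(0.777)(0.0504) / (3.43×10^5) = 3.65×10^-26 kg.

m ≈ 3.65×10^-26 kg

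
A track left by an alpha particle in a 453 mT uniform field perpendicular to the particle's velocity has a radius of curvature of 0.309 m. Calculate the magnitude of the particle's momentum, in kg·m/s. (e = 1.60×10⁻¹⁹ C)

Since qvB = mv²/r, the momentum p = mv = qBr.
p = (2×1.60×10^-19)(0.453)(0.309) = 4.48×10^-20 kg·m/s.

p ≈ 4.48×10^-20 kg·m/s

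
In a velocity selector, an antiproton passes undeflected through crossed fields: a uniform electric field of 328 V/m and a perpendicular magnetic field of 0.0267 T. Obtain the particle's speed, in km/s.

For zero net force, qE = qvB, so v = E/B.
v = (328) / (0.0267) = 1.23×10^4 m/s.

v ≈ 12.3 km/s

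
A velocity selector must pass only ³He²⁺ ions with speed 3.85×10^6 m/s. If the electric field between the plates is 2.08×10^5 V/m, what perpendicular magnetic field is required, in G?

qE = qvB ⇒ B = E/v = (2.08×10^5) / (3.85×10^6) = 0.0540 T.

B ≈ 540 G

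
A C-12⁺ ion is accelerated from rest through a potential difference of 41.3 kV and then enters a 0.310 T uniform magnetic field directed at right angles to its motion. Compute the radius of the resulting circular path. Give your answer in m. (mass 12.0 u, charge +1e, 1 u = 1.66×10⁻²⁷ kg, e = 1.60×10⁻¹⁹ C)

The kinetic energy gained is K = qV = (1×1.60×10^-19)(4.13×10^4) = 6.61×10^-15 J.
v = √(2K/m) = 8.15×10^5 m/s.
r = mv/(qB) = (1.99×10^-26)(8.15×10^5) / [(1×1.60×10^-19)(0.310)] = 0.327 m.

r ≈ 0.327 m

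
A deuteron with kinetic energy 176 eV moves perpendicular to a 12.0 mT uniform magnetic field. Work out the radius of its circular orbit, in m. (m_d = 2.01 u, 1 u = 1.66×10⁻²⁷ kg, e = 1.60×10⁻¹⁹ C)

r ≈ 0.226 m

Convert the energy: K = 176 eV = 2.82×10^-17 J.
v = √(2K/m) = √(2·2.82×10^-17/3.34×10^-27) = 1.30×10^5 m/s.
r = mv/(qB) = (3.34×10^-27)(1.30×10^5) / [(1×1.60×10^-19)(0.0120)] = 0.226 m.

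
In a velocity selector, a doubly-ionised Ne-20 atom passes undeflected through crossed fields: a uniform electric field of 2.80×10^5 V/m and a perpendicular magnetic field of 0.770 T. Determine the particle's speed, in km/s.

For zero net force, qE = qvB, so v = E/B.
v = (2.80×10^5) / (0.770) = 3.64×10^5 m/s.

v ≈ 364 km/s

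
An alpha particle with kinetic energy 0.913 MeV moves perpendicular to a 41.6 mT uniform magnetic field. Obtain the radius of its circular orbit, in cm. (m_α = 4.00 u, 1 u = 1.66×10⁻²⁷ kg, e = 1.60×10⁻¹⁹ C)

r ≈ 331 cm

Convert the energy: K = 0.913 MeV = 1.46×10^-13 J.
v = √(2K/m) = √(2·1.46×10^-13/6.64×10^-27) = 6.63×10^6 m/s.
r = mv/(qB) = (6.64×10^-27)(6.63×10^6) / [(2×1.60×10^-19)(0.0416)] = 3.31 m.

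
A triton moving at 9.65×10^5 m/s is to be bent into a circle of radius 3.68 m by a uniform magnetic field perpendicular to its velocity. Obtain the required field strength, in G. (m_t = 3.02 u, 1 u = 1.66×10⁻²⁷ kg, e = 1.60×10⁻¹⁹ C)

qvB = mv²/r gives B = mv/(qr).
B = (5.01×10^-27)(9.65×10^5) / [(1×1.60×10^-19)(3.68)] = 8.22×10^-3 T.

B ≈ 82.2 G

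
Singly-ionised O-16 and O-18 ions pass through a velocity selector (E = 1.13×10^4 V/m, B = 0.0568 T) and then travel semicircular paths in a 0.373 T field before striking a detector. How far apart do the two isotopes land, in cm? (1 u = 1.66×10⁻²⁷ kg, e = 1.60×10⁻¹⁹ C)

Both emerge at v = E/B₁ = 1.99×10^5 m/s.
r = mv/(qB₂), so r₁ = 0.0885 m and r₂ = 0.0996 m, giving Δr = 0.0111 m.
After a semicircle each ion lands a diameter 2r from the entry slit, so the separation is 2Δr = 0.0221 m.

Δd ≈ 2.21 cm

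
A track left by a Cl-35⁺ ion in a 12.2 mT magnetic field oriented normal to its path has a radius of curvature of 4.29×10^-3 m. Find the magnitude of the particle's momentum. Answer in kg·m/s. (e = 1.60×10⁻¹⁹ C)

Since qvB = mv²/r, the momentum p = mv = qBr.
p = (1×1.60×10^-19)(0.0122)(4.29×10^-3) = 8.37×10^-24 kg·m/s.

p ≈ 8.37×10^-24 kg·m/s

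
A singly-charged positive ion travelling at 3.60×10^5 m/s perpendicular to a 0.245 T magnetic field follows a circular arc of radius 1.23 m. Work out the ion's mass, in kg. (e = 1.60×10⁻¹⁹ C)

qvB = mv²/r ⇒ m = qBr/v.
m = (1×1.60×10^-19)(0.245)(1.23) / (3.60×10^5) = 1.34×10^-25 kg.

m ≈ 1.34×10^-25 kg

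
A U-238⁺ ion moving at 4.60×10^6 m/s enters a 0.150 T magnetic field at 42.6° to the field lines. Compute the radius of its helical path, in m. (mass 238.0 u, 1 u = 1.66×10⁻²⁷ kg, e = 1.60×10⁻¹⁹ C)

r ≈ 51.3 m

Only the perpendicular component v⊥ = v sin42.6° = 3.11×10^6 m/s is bent by the field.
r = m v⊥ /(qB) = (3.95×10^-25)(3.11×10^6) / [(1×1.60×10^-19)(0.150)] = 51.3 m.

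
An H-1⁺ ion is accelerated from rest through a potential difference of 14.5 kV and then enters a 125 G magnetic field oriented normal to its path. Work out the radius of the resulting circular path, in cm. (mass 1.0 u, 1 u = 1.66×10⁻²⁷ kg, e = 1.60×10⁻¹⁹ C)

r ≈ 139 cm

The kinetic energy gained is K = qV = (1×1.60×10^-19)(1.45×10^4) = 2.32×10^-15 J.
v = √(2K/m) = 1.67×10^6 m/s.
r = mv/(qB) = (1.66×10^-27)(1.67×10^6) / [(1×1.60×10^-19)(0.0125)] = 1.39 m.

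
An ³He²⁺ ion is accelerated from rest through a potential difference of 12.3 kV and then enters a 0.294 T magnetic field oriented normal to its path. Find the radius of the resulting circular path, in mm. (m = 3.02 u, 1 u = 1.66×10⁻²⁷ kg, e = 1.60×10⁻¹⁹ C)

The kinetic energy gained is K = qV = (2×1.60×10^-19)(1.23×10^4) = 3.94×10^-15 J.
v = √(2K/m) = 1.25×10^6 m/s.
r = mv/(qB) = (5.01×10^-27)(1.25×10^6) / [(2×1.60×10^-19)(0.294)] = 0.0668 m.

r ≈ 66.8 mm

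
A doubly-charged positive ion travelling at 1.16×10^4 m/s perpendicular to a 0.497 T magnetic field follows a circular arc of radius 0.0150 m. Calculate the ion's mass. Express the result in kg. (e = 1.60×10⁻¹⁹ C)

m ≈ 2.06×10^-25 kg

qvB = mv²/r ⇒ m = qBr/v.
m = (2×1.60×10^-19)(0.497)(0.0150) / (1.16×10^4) = 2.06×10^-25 kg.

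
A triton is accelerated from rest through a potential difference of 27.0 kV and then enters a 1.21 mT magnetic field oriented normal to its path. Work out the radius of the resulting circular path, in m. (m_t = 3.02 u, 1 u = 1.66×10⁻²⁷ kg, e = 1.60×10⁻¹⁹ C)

The kinetic energy gained is K = qV = (1×1.60×10^-19)(2.70×10^4) = 4.32×10^-15 J.
v = √(2K/m) = 1.31×10^6 m/s.
r = mv/(qB) = (5.01×10^-27)(1.31×10^6) / [(1×1.60×10^-19)(1.21×10^-3)] = 34.0 m.

r ≈ 34.0 m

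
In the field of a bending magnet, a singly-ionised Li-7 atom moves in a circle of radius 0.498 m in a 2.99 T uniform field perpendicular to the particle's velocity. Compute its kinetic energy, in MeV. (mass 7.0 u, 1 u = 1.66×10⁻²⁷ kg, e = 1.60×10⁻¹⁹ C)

v = qBr/m = (1×1.60×10^-19)(2.99)(0.498) / (1.16×10^-26) = 2.05×10^7 m/s.
K = ½mv² = 0.5·(1.16×10^-26)·(2.05×10^7)² = 2.44×10^-12 J = 15.3 MeV.

K ≈ 15.3 MeV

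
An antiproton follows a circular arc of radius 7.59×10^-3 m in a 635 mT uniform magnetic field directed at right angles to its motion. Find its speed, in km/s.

From qvB = mv²/r, v = qBr/m.
v = (1×1.60×10^-19)(0.635)(7.59×10^-3) / (1.67×10^-27) = 4.62×10^5 m/s.

v ≈ 462 km/s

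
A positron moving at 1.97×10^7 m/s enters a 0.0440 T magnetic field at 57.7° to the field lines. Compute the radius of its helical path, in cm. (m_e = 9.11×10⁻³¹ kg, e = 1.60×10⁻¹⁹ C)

Only the perpendicular component v⊥ = v sin57.7° = 1.67×10^7 m/s is bent by the field.
r = m v⊥ /(qB) = (9.11×10^-31)(1.67×10^7) / [(1×1.60×10^-19)(0.0440)] = 2.15×10^-3 m.

r ≈ 0.215 cm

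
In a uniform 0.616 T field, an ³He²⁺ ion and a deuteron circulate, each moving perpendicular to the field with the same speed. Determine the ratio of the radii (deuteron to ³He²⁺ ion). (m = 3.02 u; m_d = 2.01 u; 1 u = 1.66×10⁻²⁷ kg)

r = mv/(qB) ⇒ at equal v, r ∝ m/q.
r_{deuteron}/r_{³He²⁺ ion} = 1.33.

ratio ≈ 1.33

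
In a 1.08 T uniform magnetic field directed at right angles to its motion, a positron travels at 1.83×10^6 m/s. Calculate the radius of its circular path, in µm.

The magnetic force provides the centripetal force: qvB = mv²/r, so r = mv/(qB).
r = (9.11×10^-31 kg)(1.83×10^6 m/s) / [(1×1.60×10^-19 C)(1.08 T)] = 9.65×10^-6 m.

r ≈ 9.65 µm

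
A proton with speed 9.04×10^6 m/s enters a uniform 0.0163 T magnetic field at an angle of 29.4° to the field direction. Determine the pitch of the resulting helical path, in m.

The velocity component along B is v∥ = v cos29.4° = 7.88×10^6 m/s.
The cyclotron period T = 2πm/(qB) = 4.02×10^-6 s is set by m, q, B alone.
Pitch = v∥·T = (7.88×10^6)(4.02×10^-6) = 31.7 m.

pitch ≈ 31.7 m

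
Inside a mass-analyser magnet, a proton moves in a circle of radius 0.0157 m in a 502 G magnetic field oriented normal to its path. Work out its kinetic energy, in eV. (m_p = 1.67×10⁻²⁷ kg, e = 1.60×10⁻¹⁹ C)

K ≈ 29.8 eV

v = qBr/m = (1×1.60×10^-19)(0.0502)(0.0157) / (1.67×10^-27) = 7.55×10^4 m/s.
K = ½mv² = 0.5·(1.67×10^-27)·(7.55×10^4)² = 4.76×10^-18 J = 29.8 eV.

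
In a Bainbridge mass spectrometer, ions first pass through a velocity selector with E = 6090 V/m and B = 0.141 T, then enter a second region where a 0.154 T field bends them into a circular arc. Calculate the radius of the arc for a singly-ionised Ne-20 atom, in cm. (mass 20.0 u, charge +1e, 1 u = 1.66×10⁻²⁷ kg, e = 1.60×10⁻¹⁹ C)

The selector passes v = E/B = 6090/0.141 = 4.32×10^4 m/s.
In the deflection region, r = mv/(qB₂) = (3.32×10^-26)(4.32×10^4) / [(1×1.60×10^-19)(0.154)] = 0.0582 m.

r ≈ 5.82 cm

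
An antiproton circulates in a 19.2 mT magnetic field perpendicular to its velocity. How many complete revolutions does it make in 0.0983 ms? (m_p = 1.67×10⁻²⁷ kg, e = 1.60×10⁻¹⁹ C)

T = 2πm/(qB) = 2π(1.67×10^-27) / [(1×1.60×10^-19)(0.0192)] = 3.4157×10^-6 s.
N = t/T = 9.83×10^-5 / 3.4157×10^-6 ≈ 28.78, so 28 complete revolutions.

N = 28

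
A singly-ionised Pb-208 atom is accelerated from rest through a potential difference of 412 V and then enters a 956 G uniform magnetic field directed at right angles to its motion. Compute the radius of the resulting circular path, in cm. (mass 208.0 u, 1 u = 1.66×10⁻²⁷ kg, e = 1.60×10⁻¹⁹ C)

r ≈ 44.1 cm

The kinetic energy gained is K = qV = (1×1.60×10^-19)(412) = 6.59×10^-17 J.
v = √(2K/m) = 1.95×10^4 m/s.
r = mv/(qB) = (3.45×10^-25)(1.95×10^4) / [(1×1.60×10^-19)(0.0956)] = 0.441 m.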